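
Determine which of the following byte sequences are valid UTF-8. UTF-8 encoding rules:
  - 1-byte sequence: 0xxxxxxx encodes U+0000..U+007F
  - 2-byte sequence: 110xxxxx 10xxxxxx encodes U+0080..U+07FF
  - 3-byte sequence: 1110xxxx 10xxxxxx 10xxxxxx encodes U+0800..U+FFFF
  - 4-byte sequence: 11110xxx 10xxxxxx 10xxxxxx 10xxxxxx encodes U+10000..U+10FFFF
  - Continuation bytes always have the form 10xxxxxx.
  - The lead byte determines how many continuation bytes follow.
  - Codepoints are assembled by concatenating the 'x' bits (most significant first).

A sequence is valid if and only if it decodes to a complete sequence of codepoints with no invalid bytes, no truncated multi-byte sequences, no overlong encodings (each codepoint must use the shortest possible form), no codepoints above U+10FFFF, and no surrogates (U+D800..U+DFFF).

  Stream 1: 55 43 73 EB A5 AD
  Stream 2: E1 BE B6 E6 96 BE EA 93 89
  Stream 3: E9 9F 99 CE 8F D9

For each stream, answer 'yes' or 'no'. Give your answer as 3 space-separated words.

Answer: yes yes no

Derivation:
Stream 1: decodes cleanly. VALID
Stream 2: decodes cleanly. VALID
Stream 3: error at byte offset 6. INVALID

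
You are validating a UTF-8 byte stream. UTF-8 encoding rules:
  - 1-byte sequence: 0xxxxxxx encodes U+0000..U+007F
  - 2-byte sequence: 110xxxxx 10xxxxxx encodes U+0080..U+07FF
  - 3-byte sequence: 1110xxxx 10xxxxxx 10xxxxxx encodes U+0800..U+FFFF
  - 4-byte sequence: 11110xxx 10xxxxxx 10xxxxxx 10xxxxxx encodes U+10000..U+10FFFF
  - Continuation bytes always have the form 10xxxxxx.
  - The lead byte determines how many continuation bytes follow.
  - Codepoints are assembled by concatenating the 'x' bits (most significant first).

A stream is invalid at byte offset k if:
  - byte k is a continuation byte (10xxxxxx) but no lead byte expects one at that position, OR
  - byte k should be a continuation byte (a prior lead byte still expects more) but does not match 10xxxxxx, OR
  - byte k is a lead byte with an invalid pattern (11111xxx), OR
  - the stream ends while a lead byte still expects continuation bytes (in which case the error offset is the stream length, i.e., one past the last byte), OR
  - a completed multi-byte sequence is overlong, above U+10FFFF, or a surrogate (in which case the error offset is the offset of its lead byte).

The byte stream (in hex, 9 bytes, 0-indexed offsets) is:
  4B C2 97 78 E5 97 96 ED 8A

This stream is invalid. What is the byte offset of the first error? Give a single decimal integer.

Answer: 9

Derivation:
Byte[0]=4B: 1-byte ASCII. cp=U+004B
Byte[1]=C2: 2-byte lead, need 1 cont bytes. acc=0x2
Byte[2]=97: continuation. acc=(acc<<6)|0x17=0x97
Completed: cp=U+0097 (starts at byte 1)
Byte[3]=78: 1-byte ASCII. cp=U+0078
Byte[4]=E5: 3-byte lead, need 2 cont bytes. acc=0x5
Byte[5]=97: continuation. acc=(acc<<6)|0x17=0x157
Byte[6]=96: continuation. acc=(acc<<6)|0x16=0x55D6
Completed: cp=U+55D6 (starts at byte 4)
Byte[7]=ED: 3-byte lead, need 2 cont bytes. acc=0xD
Byte[8]=8A: continuation. acc=(acc<<6)|0x0A=0x34A
Byte[9]: stream ended, expected continuation. INVALID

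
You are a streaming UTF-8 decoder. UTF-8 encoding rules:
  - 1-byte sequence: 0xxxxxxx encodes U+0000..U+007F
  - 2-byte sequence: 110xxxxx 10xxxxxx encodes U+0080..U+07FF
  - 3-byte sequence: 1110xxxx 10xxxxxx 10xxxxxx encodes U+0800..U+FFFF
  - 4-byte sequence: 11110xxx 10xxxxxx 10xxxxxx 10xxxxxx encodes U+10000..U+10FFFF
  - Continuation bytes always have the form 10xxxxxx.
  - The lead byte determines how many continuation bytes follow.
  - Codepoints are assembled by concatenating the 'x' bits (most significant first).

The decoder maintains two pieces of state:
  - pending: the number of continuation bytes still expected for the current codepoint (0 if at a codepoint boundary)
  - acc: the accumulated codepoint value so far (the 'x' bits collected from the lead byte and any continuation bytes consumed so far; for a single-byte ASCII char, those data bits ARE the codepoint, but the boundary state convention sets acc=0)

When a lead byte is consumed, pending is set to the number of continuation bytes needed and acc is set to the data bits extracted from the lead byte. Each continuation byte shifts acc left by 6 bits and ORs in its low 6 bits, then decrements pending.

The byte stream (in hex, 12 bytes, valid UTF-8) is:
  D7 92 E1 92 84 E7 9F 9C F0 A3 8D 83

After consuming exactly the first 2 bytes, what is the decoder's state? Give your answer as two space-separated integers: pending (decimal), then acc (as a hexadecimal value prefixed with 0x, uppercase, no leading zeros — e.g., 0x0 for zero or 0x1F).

Byte[0]=D7: 2-byte lead. pending=1, acc=0x17
Byte[1]=92: continuation. acc=(acc<<6)|0x12=0x5D2, pending=0

Answer: 0 0x5D2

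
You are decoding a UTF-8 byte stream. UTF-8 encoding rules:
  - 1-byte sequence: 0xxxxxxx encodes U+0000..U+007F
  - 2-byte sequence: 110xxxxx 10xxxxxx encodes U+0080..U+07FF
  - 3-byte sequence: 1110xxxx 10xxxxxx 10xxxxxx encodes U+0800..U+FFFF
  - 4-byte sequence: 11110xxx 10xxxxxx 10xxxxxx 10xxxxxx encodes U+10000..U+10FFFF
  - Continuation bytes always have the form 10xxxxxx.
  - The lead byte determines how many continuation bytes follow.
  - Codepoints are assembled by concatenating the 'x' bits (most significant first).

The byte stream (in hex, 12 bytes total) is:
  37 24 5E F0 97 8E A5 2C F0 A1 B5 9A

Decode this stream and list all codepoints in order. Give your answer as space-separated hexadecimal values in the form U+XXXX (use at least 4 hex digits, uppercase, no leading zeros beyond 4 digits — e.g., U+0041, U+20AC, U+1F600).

Answer: U+0037 U+0024 U+005E U+173A5 U+002C U+21D5A

Derivation:
Byte[0]=37: 1-byte ASCII. cp=U+0037
Byte[1]=24: 1-byte ASCII. cp=U+0024
Byte[2]=5E: 1-byte ASCII. cp=U+005E
Byte[3]=F0: 4-byte lead, need 3 cont bytes. acc=0x0
Byte[4]=97: continuation. acc=(acc<<6)|0x17=0x17
Byte[5]=8E: continuation. acc=(acc<<6)|0x0E=0x5CE
Byte[6]=A5: continuation. acc=(acc<<6)|0x25=0x173A5
Completed: cp=U+173A5 (starts at byte 3)
Byte[7]=2C: 1-byte ASCII. cp=U+002C
Byte[8]=F0: 4-byte lead, need 3 cont bytes. acc=0x0
Byte[9]=A1: continuation. acc=(acc<<6)|0x21=0x21
Byte[10]=B5: continuation. acc=(acc<<6)|0x35=0x875
Byte[11]=9A: continuation. acc=(acc<<6)|0x1A=0x21D5A
Completed: cp=U+21D5A (starts at byte 8)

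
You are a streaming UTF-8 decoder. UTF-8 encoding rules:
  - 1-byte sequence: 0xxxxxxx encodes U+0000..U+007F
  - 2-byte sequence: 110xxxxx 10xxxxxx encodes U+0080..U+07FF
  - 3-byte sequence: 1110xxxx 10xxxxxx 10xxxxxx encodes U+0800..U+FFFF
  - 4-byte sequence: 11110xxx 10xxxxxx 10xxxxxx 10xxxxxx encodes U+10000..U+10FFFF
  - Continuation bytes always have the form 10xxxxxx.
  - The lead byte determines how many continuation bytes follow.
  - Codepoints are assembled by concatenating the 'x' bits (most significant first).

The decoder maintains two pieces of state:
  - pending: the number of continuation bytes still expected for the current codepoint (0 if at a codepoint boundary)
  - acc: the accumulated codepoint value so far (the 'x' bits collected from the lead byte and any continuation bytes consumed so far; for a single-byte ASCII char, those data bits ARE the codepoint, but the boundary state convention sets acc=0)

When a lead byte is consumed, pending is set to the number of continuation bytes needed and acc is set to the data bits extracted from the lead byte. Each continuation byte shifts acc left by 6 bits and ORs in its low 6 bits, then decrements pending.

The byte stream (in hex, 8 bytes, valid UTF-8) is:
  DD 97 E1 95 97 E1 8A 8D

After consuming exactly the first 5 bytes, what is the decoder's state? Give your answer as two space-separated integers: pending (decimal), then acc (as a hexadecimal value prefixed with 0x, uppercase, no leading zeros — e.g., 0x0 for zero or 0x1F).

Answer: 0 0x1557

Derivation:
Byte[0]=DD: 2-byte lead. pending=1, acc=0x1D
Byte[1]=97: continuation. acc=(acc<<6)|0x17=0x757, pending=0
Byte[2]=E1: 3-byte lead. pending=2, acc=0x1
Byte[3]=95: continuation. acc=(acc<<6)|0x15=0x55, pending=1
Byte[4]=97: continuation. acc=(acc<<6)|0x17=0x1557, pending=0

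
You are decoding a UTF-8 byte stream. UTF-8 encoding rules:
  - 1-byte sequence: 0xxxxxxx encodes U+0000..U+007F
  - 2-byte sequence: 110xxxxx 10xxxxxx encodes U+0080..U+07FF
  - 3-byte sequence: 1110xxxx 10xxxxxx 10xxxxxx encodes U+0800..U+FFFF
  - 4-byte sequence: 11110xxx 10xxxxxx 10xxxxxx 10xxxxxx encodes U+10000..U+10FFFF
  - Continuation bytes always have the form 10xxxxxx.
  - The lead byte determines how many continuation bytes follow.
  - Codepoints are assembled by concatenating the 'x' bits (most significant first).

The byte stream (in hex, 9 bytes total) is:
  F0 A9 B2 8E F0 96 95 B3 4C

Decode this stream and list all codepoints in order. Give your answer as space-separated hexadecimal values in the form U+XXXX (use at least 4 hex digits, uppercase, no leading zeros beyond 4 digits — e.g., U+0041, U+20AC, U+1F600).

Answer: U+29C8E U+16573 U+004C

Derivation:
Byte[0]=F0: 4-byte lead, need 3 cont bytes. acc=0x0
Byte[1]=A9: continuation. acc=(acc<<6)|0x29=0x29
Byte[2]=B2: continuation. acc=(acc<<6)|0x32=0xA72
Byte[3]=8E: continuation. acc=(acc<<6)|0x0E=0x29C8E
Completed: cp=U+29C8E (starts at byte 0)
Byte[4]=F0: 4-byte lead, need 3 cont bytes. acc=0x0
Byte[5]=96: continuation. acc=(acc<<6)|0x16=0x16
Byte[6]=95: continuation. acc=(acc<<6)|0x15=0x595
Byte[7]=B3: continuation. acc=(acc<<6)|0x33=0x16573
Completed: cp=U+16573 (starts at byte 4)
Byte[8]=4C: 1-byte ASCII. cp=U+004C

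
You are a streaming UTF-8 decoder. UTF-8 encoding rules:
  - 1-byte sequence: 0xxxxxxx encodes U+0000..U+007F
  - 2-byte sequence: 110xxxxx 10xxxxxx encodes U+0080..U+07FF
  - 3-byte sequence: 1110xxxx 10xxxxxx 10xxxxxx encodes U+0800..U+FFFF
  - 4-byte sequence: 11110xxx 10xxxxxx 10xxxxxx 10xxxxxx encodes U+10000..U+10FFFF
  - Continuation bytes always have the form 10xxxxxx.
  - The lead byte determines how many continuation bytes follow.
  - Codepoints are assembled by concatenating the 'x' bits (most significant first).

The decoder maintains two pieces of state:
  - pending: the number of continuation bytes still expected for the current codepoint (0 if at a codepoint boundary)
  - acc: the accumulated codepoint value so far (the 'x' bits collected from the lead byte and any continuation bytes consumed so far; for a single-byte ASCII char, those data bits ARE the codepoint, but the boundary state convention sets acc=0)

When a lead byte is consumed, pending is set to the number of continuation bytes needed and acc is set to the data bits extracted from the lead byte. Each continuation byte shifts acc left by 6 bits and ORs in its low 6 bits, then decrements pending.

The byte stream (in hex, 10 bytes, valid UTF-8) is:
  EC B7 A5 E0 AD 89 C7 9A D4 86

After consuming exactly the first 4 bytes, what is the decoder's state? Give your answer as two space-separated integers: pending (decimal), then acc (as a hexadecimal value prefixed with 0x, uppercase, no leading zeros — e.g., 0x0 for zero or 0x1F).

Answer: 2 0x0

Derivation:
Byte[0]=EC: 3-byte lead. pending=2, acc=0xC
Byte[1]=B7: continuation. acc=(acc<<6)|0x37=0x337, pending=1
Byte[2]=A5: continuation. acc=(acc<<6)|0x25=0xCDE5, pending=0
Byte[3]=E0: 3-byte lead. pending=2, acc=0x0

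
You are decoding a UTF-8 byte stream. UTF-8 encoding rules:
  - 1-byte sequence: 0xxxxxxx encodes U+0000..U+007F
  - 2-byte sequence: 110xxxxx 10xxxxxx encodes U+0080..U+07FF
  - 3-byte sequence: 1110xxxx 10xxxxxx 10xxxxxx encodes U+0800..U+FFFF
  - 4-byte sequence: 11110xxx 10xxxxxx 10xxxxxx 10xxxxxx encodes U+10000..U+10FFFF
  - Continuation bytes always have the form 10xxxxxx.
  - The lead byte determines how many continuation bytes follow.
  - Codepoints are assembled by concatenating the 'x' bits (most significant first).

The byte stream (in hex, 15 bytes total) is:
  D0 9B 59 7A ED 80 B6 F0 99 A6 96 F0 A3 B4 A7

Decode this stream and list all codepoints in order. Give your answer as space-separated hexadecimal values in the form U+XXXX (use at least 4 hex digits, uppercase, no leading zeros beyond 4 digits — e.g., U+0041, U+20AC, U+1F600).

Answer: U+041B U+0059 U+007A U+D036 U+19996 U+23D27

Derivation:
Byte[0]=D0: 2-byte lead, need 1 cont bytes. acc=0x10
Byte[1]=9B: continuation. acc=(acc<<6)|0x1B=0x41B
Completed: cp=U+041B (starts at byte 0)
Byte[2]=59: 1-byte ASCII. cp=U+0059
Byte[3]=7A: 1-byte ASCII. cp=U+007A
Byte[4]=ED: 3-byte lead, need 2 cont bytes. acc=0xD
Byte[5]=80: continuation. acc=(acc<<6)|0x00=0x340
Byte[6]=B6: continuation. acc=(acc<<6)|0x36=0xD036
Completed: cp=U+D036 (starts at byte 4)
Byte[7]=F0: 4-byte lead, need 3 cont bytes. acc=0x0
Byte[8]=99: continuation. acc=(acc<<6)|0x19=0x19
Byte[9]=A6: continuation. acc=(acc<<6)|0x26=0x666
Byte[10]=96: continuation. acc=(acc<<6)|0x16=0x19996
Completed: cp=U+19996 (starts at byte 7)
Byte[11]=F0: 4-byte lead, need 3 cont bytes. acc=0x0
Byte[12]=A3: continuation. acc=(acc<<6)|0x23=0x23
Byte[13]=B4: continuation. acc=(acc<<6)|0x34=0x8F4
Byte[14]=A7: continuation. acc=(acc<<6)|0x27=0x23D27
Completed: cp=U+23D27 (starts at byte 11)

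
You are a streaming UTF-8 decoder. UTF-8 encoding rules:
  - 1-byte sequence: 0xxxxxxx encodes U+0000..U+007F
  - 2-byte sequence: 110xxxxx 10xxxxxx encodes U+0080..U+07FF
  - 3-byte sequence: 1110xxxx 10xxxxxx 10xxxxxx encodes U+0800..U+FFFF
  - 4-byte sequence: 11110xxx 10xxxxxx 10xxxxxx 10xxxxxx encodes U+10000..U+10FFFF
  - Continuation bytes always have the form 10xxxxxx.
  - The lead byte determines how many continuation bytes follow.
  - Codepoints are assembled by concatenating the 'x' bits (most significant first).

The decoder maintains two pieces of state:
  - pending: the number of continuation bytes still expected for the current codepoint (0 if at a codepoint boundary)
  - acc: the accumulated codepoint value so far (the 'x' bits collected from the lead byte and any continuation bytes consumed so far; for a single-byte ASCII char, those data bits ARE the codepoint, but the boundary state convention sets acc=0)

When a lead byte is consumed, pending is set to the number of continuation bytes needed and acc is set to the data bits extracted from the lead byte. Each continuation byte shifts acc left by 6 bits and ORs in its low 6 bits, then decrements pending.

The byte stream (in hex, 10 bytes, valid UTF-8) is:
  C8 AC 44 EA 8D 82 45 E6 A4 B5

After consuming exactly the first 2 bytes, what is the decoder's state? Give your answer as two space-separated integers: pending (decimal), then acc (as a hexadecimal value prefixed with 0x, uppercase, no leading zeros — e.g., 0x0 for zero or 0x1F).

Answer: 0 0x22C

Derivation:
Byte[0]=C8: 2-byte lead. pending=1, acc=0x8
Byte[1]=AC: continuation. acc=(acc<<6)|0x2C=0x22C, pending=0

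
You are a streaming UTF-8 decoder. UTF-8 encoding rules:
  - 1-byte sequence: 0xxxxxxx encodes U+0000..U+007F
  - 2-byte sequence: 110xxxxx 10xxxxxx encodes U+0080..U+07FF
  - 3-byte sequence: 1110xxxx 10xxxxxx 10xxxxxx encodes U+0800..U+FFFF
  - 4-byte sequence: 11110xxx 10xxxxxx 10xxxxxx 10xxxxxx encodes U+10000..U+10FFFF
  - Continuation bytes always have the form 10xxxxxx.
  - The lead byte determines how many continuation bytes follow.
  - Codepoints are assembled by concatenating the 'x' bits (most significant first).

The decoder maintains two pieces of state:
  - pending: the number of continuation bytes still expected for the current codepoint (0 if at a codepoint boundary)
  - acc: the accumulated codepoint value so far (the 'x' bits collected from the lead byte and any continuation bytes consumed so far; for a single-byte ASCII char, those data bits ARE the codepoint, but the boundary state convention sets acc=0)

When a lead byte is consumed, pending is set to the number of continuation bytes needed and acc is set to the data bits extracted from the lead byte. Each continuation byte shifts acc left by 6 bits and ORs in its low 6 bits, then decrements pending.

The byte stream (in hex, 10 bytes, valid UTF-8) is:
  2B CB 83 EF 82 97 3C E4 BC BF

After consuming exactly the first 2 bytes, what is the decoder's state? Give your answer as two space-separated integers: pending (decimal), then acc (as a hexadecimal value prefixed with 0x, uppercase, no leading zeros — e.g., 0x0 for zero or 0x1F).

Byte[0]=2B: 1-byte. pending=0, acc=0x0
Byte[1]=CB: 2-byte lead. pending=1, acc=0xB

Answer: 1 0xB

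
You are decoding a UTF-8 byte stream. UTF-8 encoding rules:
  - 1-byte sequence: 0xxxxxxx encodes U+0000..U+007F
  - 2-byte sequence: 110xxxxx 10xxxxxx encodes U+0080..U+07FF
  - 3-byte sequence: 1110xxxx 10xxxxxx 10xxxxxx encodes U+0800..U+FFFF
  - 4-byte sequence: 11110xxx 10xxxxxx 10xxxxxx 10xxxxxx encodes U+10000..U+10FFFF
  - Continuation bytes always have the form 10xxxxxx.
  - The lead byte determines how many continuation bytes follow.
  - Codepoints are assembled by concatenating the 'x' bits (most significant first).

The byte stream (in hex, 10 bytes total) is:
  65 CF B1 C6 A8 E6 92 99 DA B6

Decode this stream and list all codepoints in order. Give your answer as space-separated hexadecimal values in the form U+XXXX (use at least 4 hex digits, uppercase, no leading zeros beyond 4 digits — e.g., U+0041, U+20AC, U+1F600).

Answer: U+0065 U+03F1 U+01A8 U+6499 U+06B6

Derivation:
Byte[0]=65: 1-byte ASCII. cp=U+0065
Byte[1]=CF: 2-byte lead, need 1 cont bytes. acc=0xF
Byte[2]=B1: continuation. acc=(acc<<6)|0x31=0x3F1
Completed: cp=U+03F1 (starts at byte 1)
Byte[3]=C6: 2-byte lead, need 1 cont bytes. acc=0x6
Byte[4]=A8: continuation. acc=(acc<<6)|0x28=0x1A8
Completed: cp=U+01A8 (starts at byte 3)
Byte[5]=E6: 3-byte lead, need 2 cont bytes. acc=0x6
Byte[6]=92: continuation. acc=(acc<<6)|0x12=0x192
Byte[7]=99: continuation. acc=(acc<<6)|0x19=0x6499
Completed: cp=U+6499 (starts at byte 5)
Byte[8]=DA: 2-byte lead, need 1 cont bytes. acc=0x1A
Byte[9]=B6: continuation. acc=(acc<<6)|0x36=0x6B6
Completed: cp=U+06B6 (starts at byte 8)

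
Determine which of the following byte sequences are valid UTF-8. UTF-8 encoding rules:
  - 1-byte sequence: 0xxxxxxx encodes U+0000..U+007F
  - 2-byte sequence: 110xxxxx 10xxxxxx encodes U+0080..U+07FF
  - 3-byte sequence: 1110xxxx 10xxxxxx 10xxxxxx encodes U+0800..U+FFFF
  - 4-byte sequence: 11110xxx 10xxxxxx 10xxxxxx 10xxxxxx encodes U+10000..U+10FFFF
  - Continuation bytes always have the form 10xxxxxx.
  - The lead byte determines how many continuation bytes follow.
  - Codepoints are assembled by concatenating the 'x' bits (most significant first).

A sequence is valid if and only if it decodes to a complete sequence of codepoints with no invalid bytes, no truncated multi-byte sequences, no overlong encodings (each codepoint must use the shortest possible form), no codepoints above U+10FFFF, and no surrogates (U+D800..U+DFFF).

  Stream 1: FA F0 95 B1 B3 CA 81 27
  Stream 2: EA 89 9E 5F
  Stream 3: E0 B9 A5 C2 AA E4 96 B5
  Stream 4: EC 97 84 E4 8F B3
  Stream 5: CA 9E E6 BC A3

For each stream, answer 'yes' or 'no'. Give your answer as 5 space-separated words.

Answer: no yes yes yes yes

Derivation:
Stream 1: error at byte offset 0. INVALID
Stream 2: decodes cleanly. VALID
Stream 3: decodes cleanly. VALID
Stream 4: decodes cleanly. VALID
Stream 5: decodes cleanly. VALID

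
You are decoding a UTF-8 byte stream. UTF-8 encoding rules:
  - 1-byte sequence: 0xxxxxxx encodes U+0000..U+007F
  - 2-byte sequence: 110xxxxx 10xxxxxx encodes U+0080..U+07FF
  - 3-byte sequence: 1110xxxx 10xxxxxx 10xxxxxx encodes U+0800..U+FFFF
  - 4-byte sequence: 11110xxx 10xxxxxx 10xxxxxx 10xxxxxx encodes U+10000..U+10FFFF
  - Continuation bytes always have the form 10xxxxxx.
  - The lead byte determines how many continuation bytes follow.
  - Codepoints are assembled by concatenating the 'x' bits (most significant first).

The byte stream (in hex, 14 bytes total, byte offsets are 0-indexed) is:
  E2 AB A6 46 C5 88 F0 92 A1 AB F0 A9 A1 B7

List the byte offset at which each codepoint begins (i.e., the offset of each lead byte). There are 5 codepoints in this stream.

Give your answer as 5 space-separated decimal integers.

Byte[0]=E2: 3-byte lead, need 2 cont bytes. acc=0x2
Byte[1]=AB: continuation. acc=(acc<<6)|0x2B=0xAB
Byte[2]=A6: continuation. acc=(acc<<6)|0x26=0x2AE6
Completed: cp=U+2AE6 (starts at byte 0)
Byte[3]=46: 1-byte ASCII. cp=U+0046
Byte[4]=C5: 2-byte lead, need 1 cont bytes. acc=0x5
Byte[5]=88: continuation. acc=(acc<<6)|0x08=0x148
Completed: cp=U+0148 (starts at byte 4)
Byte[6]=F0: 4-byte lead, need 3 cont bytes. acc=0x0
Byte[7]=92: continuation. acc=(acc<<6)|0x12=0x12
Byte[8]=A1: continuation. acc=(acc<<6)|0x21=0x4A1
Byte[9]=AB: continuation. acc=(acc<<6)|0x2B=0x1286B
Completed: cp=U+1286B (starts at byte 6)
Byte[10]=F0: 4-byte lead, need 3 cont bytes. acc=0x0
Byte[11]=A9: continuation. acc=(acc<<6)|0x29=0x29
Byte[12]=A1: continuation. acc=(acc<<6)|0x21=0xA61
Byte[13]=B7: continuation. acc=(acc<<6)|0x37=0x29877
Completed: cp=U+29877 (starts at byte 10)

Answer: 0 3 4 6 10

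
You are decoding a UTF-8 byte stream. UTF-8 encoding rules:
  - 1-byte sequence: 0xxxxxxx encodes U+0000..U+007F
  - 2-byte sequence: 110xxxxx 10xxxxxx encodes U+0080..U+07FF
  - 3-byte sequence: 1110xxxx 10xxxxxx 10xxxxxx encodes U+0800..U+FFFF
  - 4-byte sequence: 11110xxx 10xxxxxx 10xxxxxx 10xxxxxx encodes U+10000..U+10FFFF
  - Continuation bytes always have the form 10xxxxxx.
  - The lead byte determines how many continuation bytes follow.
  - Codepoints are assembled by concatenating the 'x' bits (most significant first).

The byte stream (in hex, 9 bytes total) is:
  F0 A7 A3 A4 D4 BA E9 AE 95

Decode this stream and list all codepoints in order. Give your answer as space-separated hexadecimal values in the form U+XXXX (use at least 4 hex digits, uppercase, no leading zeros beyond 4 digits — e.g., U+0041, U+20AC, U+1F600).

Answer: U+278E4 U+053A U+9B95

Derivation:
Byte[0]=F0: 4-byte lead, need 3 cont bytes. acc=0x0
Byte[1]=A7: continuation. acc=(acc<<6)|0x27=0x27
Byte[2]=A3: continuation. acc=(acc<<6)|0x23=0x9E3
Byte[3]=A4: continuation. acc=(acc<<6)|0x24=0x278E4
Completed: cp=U+278E4 (starts at byte 0)
Byte[4]=D4: 2-byte lead, need 1 cont bytes. acc=0x14
Byte[5]=BA: continuation. acc=(acc<<6)|0x3A=0x53A
Completed: cp=U+053A (starts at byte 4)
Byte[6]=E9: 3-byte lead, need 2 cont bytes. acc=0x9
Byte[7]=AE: continuation. acc=(acc<<6)|0x2E=0x26E
Byte[8]=95: continuation. acc=(acc<<6)|0x15=0x9B95
Completed: cp=U+9B95 (starts at byte 6)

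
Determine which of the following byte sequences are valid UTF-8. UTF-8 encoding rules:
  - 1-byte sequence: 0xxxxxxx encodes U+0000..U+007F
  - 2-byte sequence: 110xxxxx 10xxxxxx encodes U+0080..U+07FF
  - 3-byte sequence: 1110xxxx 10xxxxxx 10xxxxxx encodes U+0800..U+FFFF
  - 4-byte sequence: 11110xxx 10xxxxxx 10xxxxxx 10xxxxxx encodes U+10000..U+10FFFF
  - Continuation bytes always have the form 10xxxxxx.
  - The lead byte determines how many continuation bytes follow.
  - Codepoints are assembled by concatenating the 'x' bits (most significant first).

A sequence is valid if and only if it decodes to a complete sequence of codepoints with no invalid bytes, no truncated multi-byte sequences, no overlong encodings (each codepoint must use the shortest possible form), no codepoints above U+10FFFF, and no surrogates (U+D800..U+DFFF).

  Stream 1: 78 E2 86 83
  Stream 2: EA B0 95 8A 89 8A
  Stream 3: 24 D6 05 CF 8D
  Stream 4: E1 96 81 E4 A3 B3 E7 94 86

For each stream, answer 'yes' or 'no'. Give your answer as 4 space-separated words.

Stream 1: decodes cleanly. VALID
Stream 2: error at byte offset 3. INVALID
Stream 3: error at byte offset 2. INVALID
Stream 4: decodes cleanly. VALID

Answer: yes no no yes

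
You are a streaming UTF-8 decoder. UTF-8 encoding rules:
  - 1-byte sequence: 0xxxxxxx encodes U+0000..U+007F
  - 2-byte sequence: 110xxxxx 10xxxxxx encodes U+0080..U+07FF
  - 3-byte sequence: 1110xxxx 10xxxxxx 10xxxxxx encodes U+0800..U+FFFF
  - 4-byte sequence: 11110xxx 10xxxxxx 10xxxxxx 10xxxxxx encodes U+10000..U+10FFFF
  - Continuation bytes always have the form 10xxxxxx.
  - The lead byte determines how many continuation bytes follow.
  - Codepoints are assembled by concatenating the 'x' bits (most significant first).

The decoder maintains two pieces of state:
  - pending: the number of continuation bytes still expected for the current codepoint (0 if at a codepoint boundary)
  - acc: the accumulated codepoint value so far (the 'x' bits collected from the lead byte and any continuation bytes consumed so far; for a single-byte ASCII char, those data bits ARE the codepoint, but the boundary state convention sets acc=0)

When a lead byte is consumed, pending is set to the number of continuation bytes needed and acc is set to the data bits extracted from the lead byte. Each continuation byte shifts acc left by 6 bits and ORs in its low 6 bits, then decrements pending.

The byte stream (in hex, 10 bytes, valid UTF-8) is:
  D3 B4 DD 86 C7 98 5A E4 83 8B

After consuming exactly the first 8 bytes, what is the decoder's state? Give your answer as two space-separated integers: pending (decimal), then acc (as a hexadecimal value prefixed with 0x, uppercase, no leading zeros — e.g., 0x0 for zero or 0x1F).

Answer: 2 0x4

Derivation:
Byte[0]=D3: 2-byte lead. pending=1, acc=0x13
Byte[1]=B4: continuation. acc=(acc<<6)|0x34=0x4F4, pending=0
Byte[2]=DD: 2-byte lead. pending=1, acc=0x1D
Byte[3]=86: continuation. acc=(acc<<6)|0x06=0x746, pending=0
Byte[4]=C7: 2-byte lead. pending=1, acc=0x7
Byte[5]=98: continuation. acc=(acc<<6)|0x18=0x1D8, pending=0
Byte[6]=5A: 1-byte. pending=0, acc=0x0
Byte[7]=E4: 3-byte lead. pending=2, acc=0x4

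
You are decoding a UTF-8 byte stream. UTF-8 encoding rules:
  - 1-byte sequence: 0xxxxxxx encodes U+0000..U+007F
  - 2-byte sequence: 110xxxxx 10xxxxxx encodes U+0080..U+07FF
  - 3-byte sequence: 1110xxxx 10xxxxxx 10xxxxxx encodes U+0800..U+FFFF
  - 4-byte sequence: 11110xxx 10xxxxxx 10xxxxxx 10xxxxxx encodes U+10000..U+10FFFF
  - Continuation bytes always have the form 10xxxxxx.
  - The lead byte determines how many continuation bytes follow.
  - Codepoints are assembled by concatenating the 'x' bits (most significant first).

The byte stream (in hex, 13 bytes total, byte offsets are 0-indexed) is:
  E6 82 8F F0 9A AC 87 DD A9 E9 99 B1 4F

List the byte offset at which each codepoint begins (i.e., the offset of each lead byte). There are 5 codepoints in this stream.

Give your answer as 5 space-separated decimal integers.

Byte[0]=E6: 3-byte lead, need 2 cont bytes. acc=0x6
Byte[1]=82: continuation. acc=(acc<<6)|0x02=0x182
Byte[2]=8F: continuation. acc=(acc<<6)|0x0F=0x608F
Completed: cp=U+608F (starts at byte 0)
Byte[3]=F0: 4-byte lead, need 3 cont bytes. acc=0x0
Byte[4]=9A: continuation. acc=(acc<<6)|0x1A=0x1A
Byte[5]=AC: continuation. acc=(acc<<6)|0x2C=0x6AC
Byte[6]=87: continuation. acc=(acc<<6)|0x07=0x1AB07
Completed: cp=U+1AB07 (starts at byte 3)
Byte[7]=DD: 2-byte lead, need 1 cont bytes. acc=0x1D
Byte[8]=A9: continuation. acc=(acc<<6)|0x29=0x769
Completed: cp=U+0769 (starts at byte 7)
Byte[9]=E9: 3-byte lead, need 2 cont bytes. acc=0x9
Byte[10]=99: continuation. acc=(acc<<6)|0x19=0x259
Byte[11]=B1: continuation. acc=(acc<<6)|0x31=0x9671
Completed: cp=U+9671 (starts at byte 9)
Byte[12]=4F: 1-byte ASCII. cp=U+004F

Answer: 0 3 7 9 12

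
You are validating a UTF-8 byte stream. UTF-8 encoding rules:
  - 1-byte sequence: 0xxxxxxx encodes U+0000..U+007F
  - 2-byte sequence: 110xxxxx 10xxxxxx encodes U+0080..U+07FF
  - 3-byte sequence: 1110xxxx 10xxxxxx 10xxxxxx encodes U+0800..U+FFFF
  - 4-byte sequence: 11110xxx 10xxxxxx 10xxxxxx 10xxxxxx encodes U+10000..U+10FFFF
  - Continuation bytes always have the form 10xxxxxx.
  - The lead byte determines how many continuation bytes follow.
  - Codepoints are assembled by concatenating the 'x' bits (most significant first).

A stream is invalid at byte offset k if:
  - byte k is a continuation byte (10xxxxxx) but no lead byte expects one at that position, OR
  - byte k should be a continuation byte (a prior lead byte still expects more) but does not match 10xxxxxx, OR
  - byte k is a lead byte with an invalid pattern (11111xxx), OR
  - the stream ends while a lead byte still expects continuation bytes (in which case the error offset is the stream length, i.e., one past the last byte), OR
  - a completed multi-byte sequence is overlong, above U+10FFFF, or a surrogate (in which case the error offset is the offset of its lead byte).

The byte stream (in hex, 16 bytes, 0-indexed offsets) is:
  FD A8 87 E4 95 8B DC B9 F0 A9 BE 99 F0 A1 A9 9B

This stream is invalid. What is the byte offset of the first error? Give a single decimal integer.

Byte[0]=FD: INVALID lead byte (not 0xxx/110x/1110/11110)

Answer: 0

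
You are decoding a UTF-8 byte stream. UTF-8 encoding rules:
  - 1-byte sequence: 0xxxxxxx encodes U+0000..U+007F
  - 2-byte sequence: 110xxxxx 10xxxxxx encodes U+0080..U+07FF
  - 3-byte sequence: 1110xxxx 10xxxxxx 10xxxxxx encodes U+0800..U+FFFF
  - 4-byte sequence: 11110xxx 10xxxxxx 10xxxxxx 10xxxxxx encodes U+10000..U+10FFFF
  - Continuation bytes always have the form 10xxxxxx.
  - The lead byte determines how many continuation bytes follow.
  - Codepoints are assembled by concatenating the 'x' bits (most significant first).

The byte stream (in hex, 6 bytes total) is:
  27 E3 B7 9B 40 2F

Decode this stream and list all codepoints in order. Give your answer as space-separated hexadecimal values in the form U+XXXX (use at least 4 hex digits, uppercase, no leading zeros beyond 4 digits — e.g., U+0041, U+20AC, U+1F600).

Byte[0]=27: 1-byte ASCII. cp=U+0027
Byte[1]=E3: 3-byte lead, need 2 cont bytes. acc=0x3
Byte[2]=B7: continuation. acc=(acc<<6)|0x37=0xF7
Byte[3]=9B: continuation. acc=(acc<<6)|0x1B=0x3DDB
Completed: cp=U+3DDB (starts at byte 1)
Byte[4]=40: 1-byte ASCII. cp=U+0040
Byte[5]=2F: 1-byte ASCII. cp=U+002F

Answer: U+0027 U+3DDB U+0040 U+002F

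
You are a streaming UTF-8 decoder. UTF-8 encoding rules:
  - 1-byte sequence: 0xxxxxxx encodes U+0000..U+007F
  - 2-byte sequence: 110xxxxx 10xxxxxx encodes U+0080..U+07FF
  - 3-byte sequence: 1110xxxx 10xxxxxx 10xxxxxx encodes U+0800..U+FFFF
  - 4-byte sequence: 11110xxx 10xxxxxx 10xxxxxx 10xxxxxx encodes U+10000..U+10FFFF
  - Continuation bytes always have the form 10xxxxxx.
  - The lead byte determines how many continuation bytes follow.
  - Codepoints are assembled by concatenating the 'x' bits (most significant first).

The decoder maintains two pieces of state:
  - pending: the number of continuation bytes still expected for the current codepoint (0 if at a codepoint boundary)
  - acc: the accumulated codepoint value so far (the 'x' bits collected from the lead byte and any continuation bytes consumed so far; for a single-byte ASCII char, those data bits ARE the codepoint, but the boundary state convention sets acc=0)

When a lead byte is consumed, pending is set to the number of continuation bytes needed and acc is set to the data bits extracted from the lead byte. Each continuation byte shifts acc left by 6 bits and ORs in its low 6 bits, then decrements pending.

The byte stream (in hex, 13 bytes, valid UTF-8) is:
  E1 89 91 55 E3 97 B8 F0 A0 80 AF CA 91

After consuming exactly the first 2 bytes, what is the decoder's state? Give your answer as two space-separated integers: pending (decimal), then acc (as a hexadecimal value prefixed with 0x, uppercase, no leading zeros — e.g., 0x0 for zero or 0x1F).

Byte[0]=E1: 3-byte lead. pending=2, acc=0x1
Byte[1]=89: continuation. acc=(acc<<6)|0x09=0x49, pending=1

Answer: 1 0x49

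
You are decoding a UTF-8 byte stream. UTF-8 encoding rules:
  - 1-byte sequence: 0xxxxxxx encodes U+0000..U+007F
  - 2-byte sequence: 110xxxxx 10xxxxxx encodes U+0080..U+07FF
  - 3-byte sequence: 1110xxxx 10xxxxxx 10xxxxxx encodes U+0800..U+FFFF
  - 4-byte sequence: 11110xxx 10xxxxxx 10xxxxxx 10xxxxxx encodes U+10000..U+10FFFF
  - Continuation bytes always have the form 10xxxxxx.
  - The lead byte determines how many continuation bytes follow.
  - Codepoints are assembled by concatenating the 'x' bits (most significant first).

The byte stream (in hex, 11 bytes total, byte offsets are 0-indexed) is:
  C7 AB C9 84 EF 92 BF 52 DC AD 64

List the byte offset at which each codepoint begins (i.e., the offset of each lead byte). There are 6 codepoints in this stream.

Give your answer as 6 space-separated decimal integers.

Byte[0]=C7: 2-byte lead, need 1 cont bytes. acc=0x7
Byte[1]=AB: continuation. acc=(acc<<6)|0x2B=0x1EB
Completed: cp=U+01EB (starts at byte 0)
Byte[2]=C9: 2-byte lead, need 1 cont bytes. acc=0x9
Byte[3]=84: continuation. acc=(acc<<6)|0x04=0x244
Completed: cp=U+0244 (starts at byte 2)
Byte[4]=EF: 3-byte lead, need 2 cont bytes. acc=0xF
Byte[5]=92: continuation. acc=(acc<<6)|0x12=0x3D2
Byte[6]=BF: continuation. acc=(acc<<6)|0x3F=0xF4BF
Completed: cp=U+F4BF (starts at byte 4)
Byte[7]=52: 1-byte ASCII. cp=U+0052
Byte[8]=DC: 2-byte lead, need 1 cont bytes. acc=0x1C
Byte[9]=AD: continuation. acc=(acc<<6)|0x2D=0x72D
Completed: cp=U+072D (starts at byte 8)
Byte[10]=64: 1-byte ASCII. cp=U+0064

Answer: 0 2 4 7 8 10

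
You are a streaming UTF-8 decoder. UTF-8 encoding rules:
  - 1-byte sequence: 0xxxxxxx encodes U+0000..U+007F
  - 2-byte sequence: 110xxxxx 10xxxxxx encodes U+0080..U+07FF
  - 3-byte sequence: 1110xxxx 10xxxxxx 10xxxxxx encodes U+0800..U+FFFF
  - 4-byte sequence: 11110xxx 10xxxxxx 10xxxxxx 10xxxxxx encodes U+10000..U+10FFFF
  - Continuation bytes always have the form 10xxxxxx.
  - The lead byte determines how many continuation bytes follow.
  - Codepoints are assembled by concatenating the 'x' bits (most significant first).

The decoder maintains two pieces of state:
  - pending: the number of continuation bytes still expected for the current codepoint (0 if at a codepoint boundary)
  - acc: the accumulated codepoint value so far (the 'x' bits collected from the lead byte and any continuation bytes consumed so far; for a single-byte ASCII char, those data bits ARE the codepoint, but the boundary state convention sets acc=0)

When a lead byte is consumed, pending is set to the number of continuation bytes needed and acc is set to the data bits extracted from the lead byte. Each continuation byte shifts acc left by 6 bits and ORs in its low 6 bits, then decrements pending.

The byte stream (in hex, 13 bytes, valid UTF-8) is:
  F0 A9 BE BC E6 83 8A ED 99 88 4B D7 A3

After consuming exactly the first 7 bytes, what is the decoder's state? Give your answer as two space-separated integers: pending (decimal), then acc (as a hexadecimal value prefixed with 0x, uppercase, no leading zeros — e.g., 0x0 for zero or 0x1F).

Byte[0]=F0: 4-byte lead. pending=3, acc=0x0
Byte[1]=A9: continuation. acc=(acc<<6)|0x29=0x29, pending=2
Byte[2]=BE: continuation. acc=(acc<<6)|0x3E=0xA7E, pending=1
Byte[3]=BC: continuation. acc=(acc<<6)|0x3C=0x29FBC, pending=0
Byte[4]=E6: 3-byte lead. pending=2, acc=0x6
Byte[5]=83: continuation. acc=(acc<<6)|0x03=0x183, pending=1
Byte[6]=8A: continuation. acc=(acc<<6)|0x0A=0x60CA, pending=0

Answer: 0 0x60CA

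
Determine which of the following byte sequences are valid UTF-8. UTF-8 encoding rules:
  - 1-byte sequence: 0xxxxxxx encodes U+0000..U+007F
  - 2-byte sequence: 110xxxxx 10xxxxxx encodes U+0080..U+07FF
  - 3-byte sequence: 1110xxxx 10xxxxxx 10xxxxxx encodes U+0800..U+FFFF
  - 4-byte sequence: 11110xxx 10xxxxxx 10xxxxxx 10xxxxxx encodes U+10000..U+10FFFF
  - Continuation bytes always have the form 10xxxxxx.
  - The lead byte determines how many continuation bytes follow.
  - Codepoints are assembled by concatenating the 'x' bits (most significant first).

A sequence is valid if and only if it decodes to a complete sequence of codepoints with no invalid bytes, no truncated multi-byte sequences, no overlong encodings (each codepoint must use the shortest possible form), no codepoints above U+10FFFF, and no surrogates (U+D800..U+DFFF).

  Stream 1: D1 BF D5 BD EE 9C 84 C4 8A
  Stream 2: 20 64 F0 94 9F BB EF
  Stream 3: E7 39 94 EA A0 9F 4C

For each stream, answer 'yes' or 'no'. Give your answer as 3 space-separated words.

Stream 1: decodes cleanly. VALID
Stream 2: error at byte offset 7. INVALID
Stream 3: error at byte offset 1. INVALID

Answer: yes no no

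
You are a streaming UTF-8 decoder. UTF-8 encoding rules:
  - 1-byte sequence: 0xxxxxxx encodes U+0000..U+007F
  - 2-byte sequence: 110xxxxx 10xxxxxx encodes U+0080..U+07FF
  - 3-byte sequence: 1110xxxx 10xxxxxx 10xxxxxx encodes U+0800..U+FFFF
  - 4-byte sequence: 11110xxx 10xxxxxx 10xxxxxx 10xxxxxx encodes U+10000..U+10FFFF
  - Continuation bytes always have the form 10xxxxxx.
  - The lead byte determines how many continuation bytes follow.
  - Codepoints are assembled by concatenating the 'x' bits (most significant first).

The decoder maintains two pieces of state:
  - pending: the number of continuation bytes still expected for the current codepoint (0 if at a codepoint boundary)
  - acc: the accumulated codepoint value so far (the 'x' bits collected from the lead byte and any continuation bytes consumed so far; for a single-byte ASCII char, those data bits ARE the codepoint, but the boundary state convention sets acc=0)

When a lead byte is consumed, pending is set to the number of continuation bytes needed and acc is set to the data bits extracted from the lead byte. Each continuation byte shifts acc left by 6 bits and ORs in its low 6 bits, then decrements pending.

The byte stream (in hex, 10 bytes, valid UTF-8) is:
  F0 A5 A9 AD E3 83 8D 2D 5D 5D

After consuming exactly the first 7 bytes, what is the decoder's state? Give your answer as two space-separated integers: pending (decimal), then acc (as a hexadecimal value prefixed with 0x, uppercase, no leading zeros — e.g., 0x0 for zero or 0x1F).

Answer: 0 0x30CD

Derivation:
Byte[0]=F0: 4-byte lead. pending=3, acc=0x0
Byte[1]=A5: continuation. acc=(acc<<6)|0x25=0x25, pending=2
Byte[2]=A9: continuation. acc=(acc<<6)|0x29=0x969, pending=1
Byte[3]=AD: continuation. acc=(acc<<6)|0x2D=0x25A6D, pending=0
Byte[4]=E3: 3-byte lead. pending=2, acc=0x3
Byte[5]=83: continuation. acc=(acc<<6)|0x03=0xC3, pending=1
Byte[6]=8D: continuation. acc=(acc<<6)|0x0D=0x30CD, pending=0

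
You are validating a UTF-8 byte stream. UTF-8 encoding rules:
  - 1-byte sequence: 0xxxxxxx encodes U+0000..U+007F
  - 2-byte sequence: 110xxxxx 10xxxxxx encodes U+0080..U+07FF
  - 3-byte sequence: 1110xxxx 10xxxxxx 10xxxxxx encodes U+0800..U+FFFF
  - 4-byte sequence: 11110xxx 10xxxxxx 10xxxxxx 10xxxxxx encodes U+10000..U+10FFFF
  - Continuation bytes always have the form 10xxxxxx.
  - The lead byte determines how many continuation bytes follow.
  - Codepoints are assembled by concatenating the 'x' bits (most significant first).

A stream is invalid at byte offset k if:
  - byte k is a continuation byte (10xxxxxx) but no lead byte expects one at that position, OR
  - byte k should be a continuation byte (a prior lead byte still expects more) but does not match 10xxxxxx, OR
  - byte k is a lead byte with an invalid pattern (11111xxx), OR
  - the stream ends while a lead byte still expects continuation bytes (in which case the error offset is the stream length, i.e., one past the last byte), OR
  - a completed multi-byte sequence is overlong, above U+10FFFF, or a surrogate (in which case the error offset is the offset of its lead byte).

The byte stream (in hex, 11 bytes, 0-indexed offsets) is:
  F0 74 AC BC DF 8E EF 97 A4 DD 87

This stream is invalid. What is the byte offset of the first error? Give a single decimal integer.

Answer: 1

Derivation:
Byte[0]=F0: 4-byte lead, need 3 cont bytes. acc=0x0
Byte[1]=74: expected 10xxxxxx continuation. INVALID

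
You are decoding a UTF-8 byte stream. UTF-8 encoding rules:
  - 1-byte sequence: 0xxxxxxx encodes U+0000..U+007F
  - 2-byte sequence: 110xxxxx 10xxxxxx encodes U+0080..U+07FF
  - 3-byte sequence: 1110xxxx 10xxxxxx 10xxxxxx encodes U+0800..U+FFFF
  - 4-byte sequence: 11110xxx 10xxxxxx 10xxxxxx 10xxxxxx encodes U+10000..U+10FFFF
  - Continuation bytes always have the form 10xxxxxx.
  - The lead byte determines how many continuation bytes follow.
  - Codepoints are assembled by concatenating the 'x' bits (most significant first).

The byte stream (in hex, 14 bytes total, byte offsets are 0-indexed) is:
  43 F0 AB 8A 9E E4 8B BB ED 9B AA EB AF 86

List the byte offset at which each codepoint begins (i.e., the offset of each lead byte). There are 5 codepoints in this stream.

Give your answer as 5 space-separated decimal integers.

Answer: 0 1 5 8 11

Derivation:
Byte[0]=43: 1-byte ASCII. cp=U+0043
Byte[1]=F0: 4-byte lead, need 3 cont bytes. acc=0x0
Byte[2]=AB: continuation. acc=(acc<<6)|0x2B=0x2B
Byte[3]=8A: continuation. acc=(acc<<6)|0x0A=0xACA
Byte[4]=9E: continuation. acc=(acc<<6)|0x1E=0x2B29E
Completed: cp=U+2B29E (starts at byte 1)
Byte[5]=E4: 3-byte lead, need 2 cont bytes. acc=0x4
Byte[6]=8B: continuation. acc=(acc<<6)|0x0B=0x10B
Byte[7]=BB: continuation. acc=(acc<<6)|0x3B=0x42FB
Completed: cp=U+42FB (starts at byte 5)
Byte[8]=ED: 3-byte lead, need 2 cont bytes. acc=0xD
Byte[9]=9B: continuation. acc=(acc<<6)|0x1B=0x35B
Byte[10]=AA: continuation. acc=(acc<<6)|0x2A=0xD6EA
Completed: cp=U+D6EA (starts at byte 8)
Byte[11]=EB: 3-byte lead, need 2 cont bytes. acc=0xB
Byte[12]=AF: continuation. acc=(acc<<6)|0x2F=0x2EF
Byte[13]=86: continuation. acc=(acc<<6)|0x06=0xBBC6
Completed: cp=U+BBC6 (starts at byte 11)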